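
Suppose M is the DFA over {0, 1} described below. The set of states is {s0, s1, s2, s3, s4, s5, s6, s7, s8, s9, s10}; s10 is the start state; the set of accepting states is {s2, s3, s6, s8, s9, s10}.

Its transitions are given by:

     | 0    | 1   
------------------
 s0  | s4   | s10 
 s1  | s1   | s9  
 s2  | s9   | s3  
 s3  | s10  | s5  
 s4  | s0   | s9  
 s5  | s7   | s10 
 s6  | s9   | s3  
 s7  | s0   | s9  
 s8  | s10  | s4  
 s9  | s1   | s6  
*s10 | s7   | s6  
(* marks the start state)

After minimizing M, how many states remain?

4

States {s2,s8} cannot be reached from the start state, so discard them.
Start with accepting vs non-accepting: {s3,s6,s9,s10} | {s0,s1,s4,s5,s7}.
Split {s3,s6,s9,s10} by δ(·,0) → {s3,s6} and {s9,s10}.
Refine {s3,s6} on symbol 1: members go to different blocks, giving {s3} and {s6}.
Stable partition: {s3} | {s0,s1,s4,s5,s7} | {s9,s10} | {s6} — 4 equivalence classes.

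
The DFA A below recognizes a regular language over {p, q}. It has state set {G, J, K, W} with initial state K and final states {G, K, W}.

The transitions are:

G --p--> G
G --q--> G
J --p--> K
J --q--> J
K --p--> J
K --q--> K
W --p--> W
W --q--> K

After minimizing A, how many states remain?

2

States {G,W} cannot be reached from the start state, so discard them.
P0 = {K} | {J}.
The partition is now stable with 2 blocks: {K} | {J}.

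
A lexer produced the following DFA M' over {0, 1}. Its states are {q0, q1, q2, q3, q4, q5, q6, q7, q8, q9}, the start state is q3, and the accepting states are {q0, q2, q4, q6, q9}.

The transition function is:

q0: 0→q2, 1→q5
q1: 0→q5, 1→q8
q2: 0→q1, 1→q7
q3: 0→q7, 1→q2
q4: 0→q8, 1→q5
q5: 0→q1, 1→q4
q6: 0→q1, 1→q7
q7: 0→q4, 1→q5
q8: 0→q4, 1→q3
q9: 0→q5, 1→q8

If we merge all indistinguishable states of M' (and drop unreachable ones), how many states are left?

Reachable states from the start: {q1,q2,q3,q4,q5,q7,q8}. Unreachable: {q0,q6,q9} — drop them.
Initial partition by acceptance: {q2,q4} | {q1,q3,q5,q7,q8}.
On input 0, block {q1,q3,q5,q7,q8} splits into {q1,q3,q5} and {q7,q8}.
Split {q2,q4} by δ(·,0) → {q2} and {q4}.
Refine {q1,q3,q5} on symbol 0: members go to different blocks, giving {q1,q5} and {q3}.
Split {q1,q5} by δ(·,1) → {q1} and {q5}.
Refine {q7,q8} on symbol 1: members go to different blocks, giving {q7} and {q8}.
No further refinement is possible. Final partition (7 blocks): {q2} | {q1} | {q7} | {q4} | {q3} | {q5} | {q8}.

7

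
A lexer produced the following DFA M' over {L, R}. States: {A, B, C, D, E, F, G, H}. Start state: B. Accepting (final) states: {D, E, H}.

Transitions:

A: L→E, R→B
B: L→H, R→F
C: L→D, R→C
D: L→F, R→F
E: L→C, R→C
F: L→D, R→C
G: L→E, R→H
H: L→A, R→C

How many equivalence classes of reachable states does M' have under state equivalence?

2

First remove the unreachable states {G}; 7 states remain.
P0 = {D,E,H} | {A,B,C,F}.
No further refinement is possible. Final partition (2 blocks): {D,E,H} | {A,B,C,F}.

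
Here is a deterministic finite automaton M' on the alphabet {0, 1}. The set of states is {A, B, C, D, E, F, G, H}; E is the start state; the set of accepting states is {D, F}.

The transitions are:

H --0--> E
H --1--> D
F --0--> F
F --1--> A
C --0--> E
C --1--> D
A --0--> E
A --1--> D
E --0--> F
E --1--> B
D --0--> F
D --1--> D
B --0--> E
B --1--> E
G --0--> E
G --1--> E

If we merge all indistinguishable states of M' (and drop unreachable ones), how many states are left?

First remove the unreachable states {C,G,H}; 5 states remain.
Start with accepting vs non-accepting: {D,F} | {A,B,E}.
On input 1, block {D,F} splits into {D} and {F}.
Refine {A,B,E} on symbol 0: members go to different blocks, giving {A,B} and {E}.
Refine {A,B} on symbol 1: members go to different blocks, giving {A} and {B}.
No further refinement is possible. Final partition (5 blocks): {D} | {A} | {F} | {E} | {B}.

5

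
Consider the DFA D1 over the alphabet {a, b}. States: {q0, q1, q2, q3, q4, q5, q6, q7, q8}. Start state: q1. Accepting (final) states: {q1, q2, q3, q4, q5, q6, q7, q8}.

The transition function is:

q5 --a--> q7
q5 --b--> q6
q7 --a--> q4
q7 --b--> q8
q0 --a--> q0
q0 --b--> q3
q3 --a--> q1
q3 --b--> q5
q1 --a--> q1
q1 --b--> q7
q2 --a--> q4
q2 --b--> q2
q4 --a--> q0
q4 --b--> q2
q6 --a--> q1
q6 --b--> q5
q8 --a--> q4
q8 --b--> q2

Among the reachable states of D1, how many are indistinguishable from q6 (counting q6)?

2

Every state is reachable, so we keep all 9.
Initial partition by acceptance: {q1,q2,q3,q4,q5,q6,q7,q8} | {q0}.
On input a, block {q1,q2,q3,q4,q5,q6,q7,q8} splits into {q1,q2,q3,q5,q6,q7,q8} and {q4}.
On input a, block {q1,q2,q3,q5,q6,q7,q8} splits into {q1,q3,q5,q6} and {q2,q7,q8}.
Refine {q1,q3,q5,q6} on symbol a: members go to different blocks, giving {q1,q3,q6} and {q5}.
On input b, block {q1,q3,q6} splits into {q3,q6} and {q1}.
Stable partition: {q3,q6} | {q0} | {q4} | {q2,q7,q8} | {q5} | {q1} — 6 equivalence classes.
State q6 belongs to the block {q3,q6}, which has 2 states.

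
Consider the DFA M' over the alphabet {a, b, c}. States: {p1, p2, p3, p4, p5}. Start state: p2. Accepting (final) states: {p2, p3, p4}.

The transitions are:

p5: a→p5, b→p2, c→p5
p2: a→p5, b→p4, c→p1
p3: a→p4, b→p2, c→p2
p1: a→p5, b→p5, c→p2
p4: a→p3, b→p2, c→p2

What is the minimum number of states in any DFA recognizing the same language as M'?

4

All states are reachable from the start state.
P0 = {p2,p3,p4} | {p1,p5}.
Refine {p2,p3,p4} on symbol a: members go to different blocks, giving {p3,p4} and {p2}.
Refine {p1,p5} on symbol b: members go to different blocks, giving {p1} and {p5}.
No further refinement is possible. Final partition (4 blocks): {p3,p4} | {p1} | {p2} | {p5}.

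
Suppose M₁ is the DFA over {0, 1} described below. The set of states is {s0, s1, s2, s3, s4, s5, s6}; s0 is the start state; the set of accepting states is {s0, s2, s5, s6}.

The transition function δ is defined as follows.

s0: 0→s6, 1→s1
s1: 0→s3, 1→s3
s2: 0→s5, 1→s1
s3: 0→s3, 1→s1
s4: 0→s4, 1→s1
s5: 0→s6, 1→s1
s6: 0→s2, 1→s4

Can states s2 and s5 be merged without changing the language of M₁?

Yes

P0 = {s0,s2,s5,s6} | {s1,s3,s4}.
The partition is now stable with 2 blocks: {s0,s2,s5,s6} | {s1,s3,s4}.
s2 and s5 lie in the same block of the stable partition, so they are equivalent — no string distinguishes them.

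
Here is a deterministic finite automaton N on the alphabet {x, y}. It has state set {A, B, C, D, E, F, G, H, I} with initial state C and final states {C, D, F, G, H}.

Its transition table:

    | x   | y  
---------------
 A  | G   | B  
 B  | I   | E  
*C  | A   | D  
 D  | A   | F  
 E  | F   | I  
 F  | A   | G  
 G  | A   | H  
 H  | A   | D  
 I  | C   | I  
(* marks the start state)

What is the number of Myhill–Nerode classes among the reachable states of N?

Initial partition by acceptance: {C,D,F,G,H} | {A,B,E,I}.
On input x, block {A,B,E,I} splits into {A,E,I} and {B}.
Refine {A,E,I} on symbol y: members go to different blocks, giving {E,I} and {A}.
The partition is now stable with 4 blocks: {C,D,F,G,H} | {E,I} | {B} | {A}.

4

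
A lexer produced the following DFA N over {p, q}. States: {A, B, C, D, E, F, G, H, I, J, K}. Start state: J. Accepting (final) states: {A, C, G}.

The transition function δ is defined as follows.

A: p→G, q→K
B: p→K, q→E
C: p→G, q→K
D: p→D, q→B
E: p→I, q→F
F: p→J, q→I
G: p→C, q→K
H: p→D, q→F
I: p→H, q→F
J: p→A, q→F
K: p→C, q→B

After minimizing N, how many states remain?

4

Every state is reachable, so we keep all 11.
Start with accepting vs non-accepting: {A,C,G} | {B,D,E,F,H,I,J,K}.
On input p, block {B,D,E,F,H,I,J,K} splits into {B,D,E,F,H,I} and {J,K}.
Refine {B,D,E,F,H,I} on symbol p: members go to different blocks, giving {D,E,H,I} and {B,F}.
Stable partition: {A,C,G} | {D,E,H,I} | {J,K} | {B,F} — 4 equivalence classes.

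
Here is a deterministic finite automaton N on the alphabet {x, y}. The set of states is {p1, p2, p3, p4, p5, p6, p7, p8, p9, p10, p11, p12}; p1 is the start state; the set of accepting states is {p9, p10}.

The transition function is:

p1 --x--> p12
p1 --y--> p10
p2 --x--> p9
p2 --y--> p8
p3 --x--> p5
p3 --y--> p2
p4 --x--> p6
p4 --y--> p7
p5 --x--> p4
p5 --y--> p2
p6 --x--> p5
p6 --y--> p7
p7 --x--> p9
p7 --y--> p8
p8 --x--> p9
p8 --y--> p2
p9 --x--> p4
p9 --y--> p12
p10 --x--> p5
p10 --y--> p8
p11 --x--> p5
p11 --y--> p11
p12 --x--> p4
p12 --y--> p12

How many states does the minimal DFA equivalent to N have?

6

First remove the unreachable states {p3,p11}; 10 states remain.
Initial partition by acceptance: {p9,p10} | {p1,p2,p4,p5,p6,p7,p8,p12}.
On input x, block {p1,p2,p4,p5,p6,p7,p8,p12} splits into {p1,p4,p5,p6,p12} and {p2,p7,p8}.
Refine {p9,p10} on symbol y: members go to different blocks, giving {p9} and {p10}.
On input y, block {p1,p4,p5,p6,p12} splits into {p4,p5,p6} and {p1} and {p12}.
Stable partition: {p9} | {p4,p5,p6} | {p2,p7,p8} | {p10} | {p1} | {p12} — 6 equivalence classes.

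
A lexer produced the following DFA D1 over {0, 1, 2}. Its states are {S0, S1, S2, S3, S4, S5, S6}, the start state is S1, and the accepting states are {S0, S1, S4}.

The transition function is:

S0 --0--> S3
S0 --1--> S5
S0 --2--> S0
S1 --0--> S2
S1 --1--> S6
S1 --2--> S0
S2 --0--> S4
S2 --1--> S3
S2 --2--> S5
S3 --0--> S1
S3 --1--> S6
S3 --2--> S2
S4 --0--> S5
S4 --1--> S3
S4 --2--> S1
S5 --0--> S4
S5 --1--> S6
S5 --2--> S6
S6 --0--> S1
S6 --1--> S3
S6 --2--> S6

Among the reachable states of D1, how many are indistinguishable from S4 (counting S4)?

3

All states are reachable from the start state.
Initial partition by acceptance: {S0,S1,S4} | {S2,S3,S5,S6}.
No further refinement is possible. Final partition (2 blocks): {S0,S1,S4} | {S2,S3,S5,S6}.
The equivalence class containing S4 is {S0,S1,S4}, of size 3.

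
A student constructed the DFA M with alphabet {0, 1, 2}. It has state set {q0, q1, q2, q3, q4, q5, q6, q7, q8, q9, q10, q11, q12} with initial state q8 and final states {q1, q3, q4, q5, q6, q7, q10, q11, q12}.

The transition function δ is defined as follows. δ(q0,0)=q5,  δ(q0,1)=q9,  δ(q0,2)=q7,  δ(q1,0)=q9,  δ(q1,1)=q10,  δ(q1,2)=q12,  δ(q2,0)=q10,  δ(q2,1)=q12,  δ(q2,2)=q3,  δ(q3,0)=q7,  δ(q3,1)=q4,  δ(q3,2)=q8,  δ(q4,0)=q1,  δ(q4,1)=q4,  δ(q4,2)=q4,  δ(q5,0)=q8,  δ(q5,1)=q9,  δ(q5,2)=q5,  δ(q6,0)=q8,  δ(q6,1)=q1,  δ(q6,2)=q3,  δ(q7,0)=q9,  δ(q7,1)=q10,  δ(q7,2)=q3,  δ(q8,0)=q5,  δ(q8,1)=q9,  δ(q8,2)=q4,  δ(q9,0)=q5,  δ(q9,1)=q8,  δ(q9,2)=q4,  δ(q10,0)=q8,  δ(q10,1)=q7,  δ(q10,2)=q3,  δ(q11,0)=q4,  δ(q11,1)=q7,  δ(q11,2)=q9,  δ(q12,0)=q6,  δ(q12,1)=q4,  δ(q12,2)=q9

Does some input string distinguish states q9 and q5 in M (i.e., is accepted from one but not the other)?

First remove the unreachable states {q0,q2,q11}; 10 states remain.
P0 = {q1,q3,q4,q5,q6,q7,q10,q12} | {q8,q9}.
On input 0, block {q1,q3,q4,q5,q6,q7,q10,q12} splits into {q1,q5,q6,q7,q10} and {q3,q4,q12}.
Refine {q1,q5,q6,q7,q10} on symbol 1: members go to different blocks, giving {q1,q6,q7,q10} and {q5}.
Refine {q3,q4,q12} on symbol 2: members go to different blocks, giving {q3,q12} and {q4}.
The partition is now stable with 5 blocks: {q1,q6,q7,q10} | {q8,q9} | {q3,q12} | {q5} | {q4}.
q9 and q5 end up in different blocks, so they are distinguishable. For instance, the string 'ε' is accepted from only q5.

Yes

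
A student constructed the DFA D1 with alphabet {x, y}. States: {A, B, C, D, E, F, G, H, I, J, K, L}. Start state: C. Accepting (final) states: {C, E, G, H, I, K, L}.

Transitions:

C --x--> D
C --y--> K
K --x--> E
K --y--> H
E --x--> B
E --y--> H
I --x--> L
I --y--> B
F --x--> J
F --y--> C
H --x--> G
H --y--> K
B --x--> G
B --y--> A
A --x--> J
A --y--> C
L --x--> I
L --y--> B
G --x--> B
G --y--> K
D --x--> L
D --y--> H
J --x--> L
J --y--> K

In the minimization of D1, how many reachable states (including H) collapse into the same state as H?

First remove the unreachable states {F}; 11 states remain.
Initial partition by acceptance: {C,E,G,H,I,K,L} | {A,B,D,J}.
Refine {C,E,G,H,I,K,L} on symbol x: members go to different blocks, giving {H,I,K,L} and {C,E,G}.
Split {H,I,K,L} by δ(·,x) → {H,K} and {I,L}.
Split {A,B,D,J} by δ(·,x) → {D,J} and {A} and {B}.
Split {C,E,G} by δ(·,x) → {E,G} and {C}.
The partition is now stable with 7 blocks: {H,K} | {D,J} | {E,G} | {I,L} | {A} | {B} | {C}.
The equivalence class containing H is {H,K}, of size 2.

2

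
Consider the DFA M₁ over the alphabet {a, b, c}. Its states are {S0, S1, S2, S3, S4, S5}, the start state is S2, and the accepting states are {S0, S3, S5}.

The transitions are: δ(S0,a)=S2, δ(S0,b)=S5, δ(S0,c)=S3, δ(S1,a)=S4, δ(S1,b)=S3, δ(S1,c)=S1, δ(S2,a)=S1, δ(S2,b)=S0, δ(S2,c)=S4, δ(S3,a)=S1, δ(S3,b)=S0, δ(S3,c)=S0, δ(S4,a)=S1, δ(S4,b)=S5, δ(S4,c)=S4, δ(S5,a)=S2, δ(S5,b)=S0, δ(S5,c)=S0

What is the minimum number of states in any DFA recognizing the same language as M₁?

2

Every state is reachable, so we keep all 6.
P0 = {S0,S3,S5} | {S1,S2,S4}.
Stable partition: {S0,S3,S5} | {S1,S2,S4} — 2 equivalence classes.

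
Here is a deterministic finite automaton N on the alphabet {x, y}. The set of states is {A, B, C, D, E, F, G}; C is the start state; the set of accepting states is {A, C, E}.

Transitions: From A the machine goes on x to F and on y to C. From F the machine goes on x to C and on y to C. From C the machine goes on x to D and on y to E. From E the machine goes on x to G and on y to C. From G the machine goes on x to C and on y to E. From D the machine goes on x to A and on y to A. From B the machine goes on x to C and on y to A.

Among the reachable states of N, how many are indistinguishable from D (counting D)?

Reachable states from the start: {A,C,D,E,F,G}. Unreachable: {B} — drop them.
Start with accepting vs non-accepting: {A,C,E} | {D,F,G}.
Stable partition: {A,C,E} | {D,F,G} — 2 equivalence classes.
State D belongs to the block {D,F,G}, which has 3 states.

3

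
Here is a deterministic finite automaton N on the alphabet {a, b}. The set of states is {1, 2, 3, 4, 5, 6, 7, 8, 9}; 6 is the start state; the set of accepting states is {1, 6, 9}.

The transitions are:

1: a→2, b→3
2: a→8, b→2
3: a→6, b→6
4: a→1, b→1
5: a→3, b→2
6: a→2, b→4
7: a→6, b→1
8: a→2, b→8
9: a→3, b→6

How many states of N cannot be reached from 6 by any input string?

Starting at 6 and following transitions, the reachable set is {1, 2, 3, 4, 6, 8}. That leaves 5, 7, 9 unreachable — 3 in total.

3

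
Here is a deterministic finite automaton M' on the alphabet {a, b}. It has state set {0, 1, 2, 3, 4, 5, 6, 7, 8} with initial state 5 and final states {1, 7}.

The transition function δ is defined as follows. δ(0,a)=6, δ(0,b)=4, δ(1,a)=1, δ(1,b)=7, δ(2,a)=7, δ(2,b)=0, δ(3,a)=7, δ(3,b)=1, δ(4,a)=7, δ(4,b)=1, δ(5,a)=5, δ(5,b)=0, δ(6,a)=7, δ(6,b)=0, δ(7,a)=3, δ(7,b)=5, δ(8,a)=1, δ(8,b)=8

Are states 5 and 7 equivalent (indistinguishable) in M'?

No

First remove the unreachable states {2,8}; 7 states remain.
Start with accepting vs non-accepting: {1,7} | {0,3,4,5,6}.
On input a, block {1,7} splits into {1} and {7}.
Split {0,3,4,5,6} by δ(·,a) → {3,4,6} and {0,5}.
On input b, block {3,4,6} splits into {3,4} and {6}.
On input a, block {0,5} splits into {0} and {5}.
No further refinement is possible. Final partition (6 blocks): {1} | {3,4} | {7} | {0} | {6} | {5}.
5 and 7 end up in different blocks, so they are distinguishable. For instance, the string 'ε' is accepted from only 7.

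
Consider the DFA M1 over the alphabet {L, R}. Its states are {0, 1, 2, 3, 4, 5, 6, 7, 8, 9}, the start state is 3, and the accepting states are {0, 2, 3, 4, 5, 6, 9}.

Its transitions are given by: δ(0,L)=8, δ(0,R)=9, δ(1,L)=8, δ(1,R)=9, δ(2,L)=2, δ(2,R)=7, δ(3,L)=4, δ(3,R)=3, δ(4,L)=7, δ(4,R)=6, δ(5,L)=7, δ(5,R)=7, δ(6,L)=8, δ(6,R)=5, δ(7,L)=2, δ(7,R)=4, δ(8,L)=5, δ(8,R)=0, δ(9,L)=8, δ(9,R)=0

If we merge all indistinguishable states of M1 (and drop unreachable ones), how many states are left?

8

States {1} cannot be reached from the start state, so discard them.
Start with accepting vs non-accepting: {0,2,3,4,5,6,9} | {7,8}.
Split {0,2,3,4,5,6,9} by δ(·,L) → {0,4,5,6,9} and {2,3}.
Split {0,4,5,6,9} by δ(·,R) → {0,4,6,9} and {5}.
Split {0,4,6,9} by δ(·,R) → {0,4,9} and {6}.
Split {0,4,9} by δ(·,R) → {0,9} and {4}.
On input L, block {7,8} splits into {7} and {8}.
On input L, block {2,3} splits into {2} and {3}.
No further refinement is possible. Final partition (8 blocks): {0,9} | {7} | {2} | {5} | {6} | {4} | {8} | {3}.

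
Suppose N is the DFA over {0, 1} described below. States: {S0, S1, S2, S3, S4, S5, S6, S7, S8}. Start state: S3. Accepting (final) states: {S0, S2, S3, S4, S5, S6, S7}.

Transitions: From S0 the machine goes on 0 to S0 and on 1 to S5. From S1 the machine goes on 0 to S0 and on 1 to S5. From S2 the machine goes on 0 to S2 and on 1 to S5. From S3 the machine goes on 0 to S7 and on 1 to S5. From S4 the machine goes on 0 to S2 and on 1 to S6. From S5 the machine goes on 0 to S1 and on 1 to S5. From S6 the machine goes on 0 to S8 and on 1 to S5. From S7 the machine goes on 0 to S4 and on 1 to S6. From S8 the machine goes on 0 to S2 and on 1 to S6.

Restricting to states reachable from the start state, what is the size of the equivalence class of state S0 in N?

5

All states are reachable from the start state.
Initial partition by acceptance: {S0,S2,S3,S4,S5,S6,S7} | {S1,S8}.
Refine {S0,S2,S3,S4,S5,S6,S7} on symbol 0: members go to different blocks, giving {S0,S2,S3,S4,S7} and {S5,S6}.
Stable partition: {S0,S2,S3,S4,S7} | {S1,S8} | {S5,S6} — 3 equivalence classes.
State S0 belongs to the block {S0,S2,S3,S4,S7}, which has 5 states.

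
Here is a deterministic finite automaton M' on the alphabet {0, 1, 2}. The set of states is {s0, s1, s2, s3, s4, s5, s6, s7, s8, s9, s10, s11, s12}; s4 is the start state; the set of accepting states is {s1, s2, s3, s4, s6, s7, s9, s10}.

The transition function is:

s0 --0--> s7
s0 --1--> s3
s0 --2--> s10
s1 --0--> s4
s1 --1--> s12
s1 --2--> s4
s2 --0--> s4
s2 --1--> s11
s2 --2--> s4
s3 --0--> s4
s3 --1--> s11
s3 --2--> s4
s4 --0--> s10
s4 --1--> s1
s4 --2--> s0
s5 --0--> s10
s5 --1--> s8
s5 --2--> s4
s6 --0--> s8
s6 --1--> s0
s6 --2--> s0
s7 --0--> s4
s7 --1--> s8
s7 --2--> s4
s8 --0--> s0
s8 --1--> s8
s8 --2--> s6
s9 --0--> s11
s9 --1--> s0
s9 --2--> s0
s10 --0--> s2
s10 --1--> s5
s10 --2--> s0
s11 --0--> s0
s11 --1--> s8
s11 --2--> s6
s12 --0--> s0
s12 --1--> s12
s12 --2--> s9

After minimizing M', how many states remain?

Every state is reachable, so we keep all 13.
Initial partition by acceptance: {s1,s2,s3,s4,s6,s7,s9,s10} | {s0,s5,s8,s11,s12}.
Split {s1,s2,s3,s4,s6,s7,s9,s10} by δ(·,0) → {s1,s2,s3,s4,s7,s10} and {s6,s9}.
On input 1, block {s1,s2,s3,s4,s7,s10} splits into {s1,s2,s3,s7,s10} and {s4}.
Split {s1,s2,s3,s7,s10} by δ(·,0) → {s1,s2,s3,s7} and {s10}.
On input 0, block {s0,s5,s8,s11,s12} splits into {s8,s11,s12} and {s0} and {s5}.
No further refinement is possible. Final partition (7 blocks): {s1,s2,s3,s7} | {s8,s11,s12} | {s6,s9} | {s4} | {s10} | {s0} | {s5}.

7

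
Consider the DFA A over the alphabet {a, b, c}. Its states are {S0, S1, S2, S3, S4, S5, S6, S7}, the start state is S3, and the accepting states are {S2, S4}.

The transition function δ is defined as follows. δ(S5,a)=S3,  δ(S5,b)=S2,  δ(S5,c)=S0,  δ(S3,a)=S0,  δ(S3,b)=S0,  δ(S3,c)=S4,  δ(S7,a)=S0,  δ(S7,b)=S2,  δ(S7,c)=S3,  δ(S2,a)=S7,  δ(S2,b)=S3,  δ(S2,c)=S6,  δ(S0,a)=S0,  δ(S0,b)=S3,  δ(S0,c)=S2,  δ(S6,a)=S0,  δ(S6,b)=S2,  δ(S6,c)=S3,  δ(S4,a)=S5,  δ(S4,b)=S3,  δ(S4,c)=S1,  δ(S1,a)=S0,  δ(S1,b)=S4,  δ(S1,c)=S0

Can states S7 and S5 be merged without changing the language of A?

P0 = {S2,S4} | {S0,S1,S3,S5,S6,S7}.
Refine {S0,S1,S3,S5,S6,S7} on symbol b: members go to different blocks, giving {S1,S5,S6,S7} and {S0,S3}.
No further refinement is possible. Final partition (3 blocks): {S2,S4} | {S1,S5,S6,S7} | {S0,S3}.
S7 and S5 lie in the same block of the stable partition, so they are equivalent — no string distinguishes them.

Yes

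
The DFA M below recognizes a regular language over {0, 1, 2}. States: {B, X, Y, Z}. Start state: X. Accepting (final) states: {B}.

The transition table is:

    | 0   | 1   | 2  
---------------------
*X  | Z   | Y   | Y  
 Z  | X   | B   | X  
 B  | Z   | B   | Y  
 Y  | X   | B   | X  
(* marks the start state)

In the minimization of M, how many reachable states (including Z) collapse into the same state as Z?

Start with accepting vs non-accepting: {B} | {X,Y,Z}.
On input 1, block {X,Y,Z} splits into {Y,Z} and {X}.
No further refinement is possible. Final partition (3 blocks): {B} | {Y,Z} | {X}.
State Z belongs to the block {Y,Z}, which has 2 states.

2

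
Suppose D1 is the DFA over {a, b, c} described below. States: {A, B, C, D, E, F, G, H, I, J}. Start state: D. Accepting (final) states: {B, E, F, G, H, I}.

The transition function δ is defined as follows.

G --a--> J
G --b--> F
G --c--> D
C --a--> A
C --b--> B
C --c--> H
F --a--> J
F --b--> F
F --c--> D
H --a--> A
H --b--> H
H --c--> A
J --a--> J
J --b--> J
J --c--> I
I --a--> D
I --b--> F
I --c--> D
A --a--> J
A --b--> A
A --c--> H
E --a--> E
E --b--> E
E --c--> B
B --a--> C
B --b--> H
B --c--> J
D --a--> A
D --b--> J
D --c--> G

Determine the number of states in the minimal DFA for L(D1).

States {B,C,E} cannot be reached from the start state, so discard them.
Start with accepting vs non-accepting: {F,G,H,I} | {A,D,J}.
Stable partition: {F,G,H,I} | {A,D,J} — 2 equivalence classes.

2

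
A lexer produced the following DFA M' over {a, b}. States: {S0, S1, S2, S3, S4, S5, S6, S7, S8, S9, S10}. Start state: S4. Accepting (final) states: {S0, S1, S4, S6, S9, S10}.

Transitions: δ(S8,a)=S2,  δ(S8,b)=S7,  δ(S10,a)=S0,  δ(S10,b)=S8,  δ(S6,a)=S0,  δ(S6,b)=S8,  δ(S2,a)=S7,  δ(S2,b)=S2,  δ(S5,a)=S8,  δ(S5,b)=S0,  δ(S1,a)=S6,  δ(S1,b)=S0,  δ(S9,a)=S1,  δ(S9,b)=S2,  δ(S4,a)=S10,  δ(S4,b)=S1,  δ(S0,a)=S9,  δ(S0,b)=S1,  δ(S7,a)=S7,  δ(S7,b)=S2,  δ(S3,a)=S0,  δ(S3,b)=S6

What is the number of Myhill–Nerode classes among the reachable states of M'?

3

States {S3,S5} cannot be reached from the start state, so discard them.
Initial partition by acceptance: {S0,S1,S4,S6,S9,S10} | {S2,S7,S8}.
On input b, block {S0,S1,S4,S6,S9,S10} splits into {S0,S1,S4} and {S6,S9,S10}.
The partition is now stable with 3 blocks: {S0,S1,S4} | {S2,S7,S8} | {S6,S9,S10}.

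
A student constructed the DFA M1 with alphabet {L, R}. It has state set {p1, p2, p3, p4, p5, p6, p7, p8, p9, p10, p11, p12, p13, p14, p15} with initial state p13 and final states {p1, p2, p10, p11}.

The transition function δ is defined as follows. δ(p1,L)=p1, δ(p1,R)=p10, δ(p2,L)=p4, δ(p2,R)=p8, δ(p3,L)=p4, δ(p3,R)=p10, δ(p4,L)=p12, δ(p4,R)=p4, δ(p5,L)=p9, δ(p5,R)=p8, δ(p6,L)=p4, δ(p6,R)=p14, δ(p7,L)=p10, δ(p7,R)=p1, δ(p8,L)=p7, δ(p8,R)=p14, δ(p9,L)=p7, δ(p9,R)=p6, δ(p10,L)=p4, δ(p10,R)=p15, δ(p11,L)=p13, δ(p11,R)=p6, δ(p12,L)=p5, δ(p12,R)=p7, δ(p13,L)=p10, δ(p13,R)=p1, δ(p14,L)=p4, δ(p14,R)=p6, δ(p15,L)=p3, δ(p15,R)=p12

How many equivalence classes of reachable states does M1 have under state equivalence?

First remove the unreachable states {p2,p11}; 13 states remain.
P0 = {p1,p10} | {p3,p4,p5,p6,p7,p8,p9,p12,p13,p14,p15}.
Refine {p1,p10} on symbol L: members go to different blocks, giving {p1} and {p10}.
Split {p3,p4,p5,p6,p7,p8,p9,p12,p13,p14,p15} by δ(·,L) → {p3,p4,p5,p6,p8,p9,p12,p14,p15} and {p7,p13}.
Split {p3,p4,p5,p6,p8,p9,p12,p14,p15} by δ(·,L) → {p3,p4,p5,p6,p12,p14,p15} and {p8,p9}.
Refine {p3,p4,p5,p6,p12,p14,p15} on symbol L: members go to different blocks, giving {p3,p4,p6,p12,p14,p15} and {p5}.
Refine {p3,p4,p6,p12,p14,p15} on symbol L: members go to different blocks, giving {p3,p4,p6,p14,p15} and {p12}.
Split {p3,p4,p6,p14,p15} by δ(·,L) → {p3,p6,p14,p15} and {p4}.
Refine {p3,p6,p14,p15} on symbol L: members go to different blocks, giving {p3,p6,p14} and {p15}.
On input R, block {p3,p6,p14} splits into {p6,p14} and {p3}.
Stable partition: {p1} | {p6,p14} | {p10} | {p7,p13} | {p8,p9} | {p5} | {p12} | {p4} | {p15} | {p3} — 10 equivalence classes.

10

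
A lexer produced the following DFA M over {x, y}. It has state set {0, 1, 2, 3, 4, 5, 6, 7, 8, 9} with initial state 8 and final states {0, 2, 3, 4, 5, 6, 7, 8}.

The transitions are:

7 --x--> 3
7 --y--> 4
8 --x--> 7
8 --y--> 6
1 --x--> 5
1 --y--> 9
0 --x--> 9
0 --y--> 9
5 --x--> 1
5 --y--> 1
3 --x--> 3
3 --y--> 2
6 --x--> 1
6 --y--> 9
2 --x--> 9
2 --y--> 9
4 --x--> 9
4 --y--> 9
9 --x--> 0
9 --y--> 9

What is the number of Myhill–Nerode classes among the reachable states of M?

All states are reachable from the start state.
Initial partition by acceptance: {0,2,3,4,5,6,7,8} | {1,9}.
On input x, block {0,2,3,4,5,6,7,8} splits into {0,2,4,5,6} and {3,7,8}.
No further refinement is possible. Final partition (3 blocks): {0,2,4,5,6} | {1,9} | {3,7,8}.

3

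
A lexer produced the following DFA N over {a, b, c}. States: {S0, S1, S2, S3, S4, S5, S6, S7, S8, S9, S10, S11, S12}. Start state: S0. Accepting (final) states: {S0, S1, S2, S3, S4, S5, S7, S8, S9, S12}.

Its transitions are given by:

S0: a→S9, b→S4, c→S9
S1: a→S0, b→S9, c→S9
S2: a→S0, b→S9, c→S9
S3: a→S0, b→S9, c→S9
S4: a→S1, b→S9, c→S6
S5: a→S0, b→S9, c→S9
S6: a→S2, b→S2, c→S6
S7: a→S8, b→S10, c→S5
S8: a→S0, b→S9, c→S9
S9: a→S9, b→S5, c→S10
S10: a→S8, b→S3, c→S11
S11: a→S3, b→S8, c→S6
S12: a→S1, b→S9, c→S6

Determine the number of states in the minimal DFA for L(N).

First remove the unreachable states {S7,S12}; 11 states remain.
Start with accepting vs non-accepting: {S0,S1,S2,S3,S4,S5,S8,S9} | {S6,S10,S11}.
Split {S0,S1,S2,S3,S4,S5,S8,S9} by δ(·,c) → {S0,S1,S2,S3,S5,S8} and {S4,S9}.
Split {S0,S1,S2,S3,S5,S8} by δ(·,a) → {S1,S2,S3,S5,S8} and {S0}.
Split {S4,S9} by δ(·,a) → {S4} and {S9}.
No further refinement is possible. Final partition (5 blocks): {S1,S2,S3,S5,S8} | {S6,S10,S11} | {S4} | {S0} | {S9}.

5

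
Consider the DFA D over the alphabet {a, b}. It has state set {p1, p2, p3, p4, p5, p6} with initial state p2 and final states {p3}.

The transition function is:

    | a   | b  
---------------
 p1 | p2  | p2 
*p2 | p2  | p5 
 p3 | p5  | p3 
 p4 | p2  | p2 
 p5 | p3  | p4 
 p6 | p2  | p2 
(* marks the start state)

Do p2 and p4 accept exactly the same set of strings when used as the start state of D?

No

First remove the unreachable states {p1,p6}; 4 states remain.
Start with accepting vs non-accepting: {p3} | {p2,p4,p5}.
Refine {p2,p4,p5} on symbol a: members go to different blocks, giving {p2,p4} and {p5}.
Split {p2,p4} by δ(·,b) → {p2} and {p4}.
The partition is now stable with 4 blocks: {p3} | {p2} | {p5} | {p4}.
p2 and p4 end up in different blocks, so they are distinguishable. For instance, the string 'ba' is accepted from only p2.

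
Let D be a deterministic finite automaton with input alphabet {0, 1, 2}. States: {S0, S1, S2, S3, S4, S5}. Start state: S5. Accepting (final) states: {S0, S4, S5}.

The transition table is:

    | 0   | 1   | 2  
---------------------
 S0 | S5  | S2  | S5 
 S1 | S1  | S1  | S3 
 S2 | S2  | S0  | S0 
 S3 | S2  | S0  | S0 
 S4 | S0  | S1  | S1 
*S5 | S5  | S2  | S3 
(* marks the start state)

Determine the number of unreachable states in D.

2

BFS from S5 reaches {S0, S2, S3, S5}; the 2 state(s) S1, S4 are never visited.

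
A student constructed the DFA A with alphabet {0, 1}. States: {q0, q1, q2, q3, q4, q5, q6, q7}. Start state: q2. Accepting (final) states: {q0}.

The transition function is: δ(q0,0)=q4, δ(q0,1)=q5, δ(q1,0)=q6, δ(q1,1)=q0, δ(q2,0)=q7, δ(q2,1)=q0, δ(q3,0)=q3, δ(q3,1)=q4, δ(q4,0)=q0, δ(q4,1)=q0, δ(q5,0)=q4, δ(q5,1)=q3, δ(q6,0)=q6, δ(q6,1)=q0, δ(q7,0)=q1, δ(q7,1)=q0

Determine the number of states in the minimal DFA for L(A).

5

All states are reachable from the start state.
Start with accepting vs non-accepting: {q0} | {q1,q2,q3,q4,q5,q6,q7}.
Refine {q1,q2,q3,q4,q5,q6,q7} on symbol 0: members go to different blocks, giving {q1,q2,q3,q5,q6,q7} and {q4}.
Split {q1,q2,q3,q5,q6,q7} by δ(·,0) → {q1,q2,q3,q6,q7} and {q5}.
Split {q1,q2,q3,q6,q7} by δ(·,1) → {q1,q2,q6,q7} and {q3}.
The partition is now stable with 5 blocks: {q0} | {q1,q2,q6,q7} | {q4} | {q5} | {q3}.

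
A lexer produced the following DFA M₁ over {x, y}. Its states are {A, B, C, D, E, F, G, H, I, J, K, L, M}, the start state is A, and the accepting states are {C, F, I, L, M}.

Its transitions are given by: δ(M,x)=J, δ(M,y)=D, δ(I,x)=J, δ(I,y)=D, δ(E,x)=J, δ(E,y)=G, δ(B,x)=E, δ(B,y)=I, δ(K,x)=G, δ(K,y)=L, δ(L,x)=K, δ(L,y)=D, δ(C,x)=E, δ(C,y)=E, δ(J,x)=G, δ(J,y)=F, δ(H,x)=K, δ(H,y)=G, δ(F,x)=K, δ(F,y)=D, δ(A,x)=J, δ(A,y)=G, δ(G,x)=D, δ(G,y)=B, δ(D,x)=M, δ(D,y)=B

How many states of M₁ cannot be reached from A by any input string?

2

Starting at A and following transitions, the reachable set is {A, B, D, E, F, G, I, J, K, L, M}. That leaves C, H unreachable — 2 in total.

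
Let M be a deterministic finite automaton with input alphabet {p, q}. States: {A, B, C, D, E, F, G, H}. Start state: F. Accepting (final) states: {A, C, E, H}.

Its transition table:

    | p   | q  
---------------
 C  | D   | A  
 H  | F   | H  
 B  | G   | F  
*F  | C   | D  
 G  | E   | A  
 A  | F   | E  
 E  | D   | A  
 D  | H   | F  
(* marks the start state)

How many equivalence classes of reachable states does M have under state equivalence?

Reachable states from the start: {A,C,D,E,F,H}. Unreachable: {B,G} — drop them.
Initial partition by acceptance: {A,C,E,H} | {D,F}.
The partition is now stable with 2 blocks: {A,C,E,H} | {D,F}.

2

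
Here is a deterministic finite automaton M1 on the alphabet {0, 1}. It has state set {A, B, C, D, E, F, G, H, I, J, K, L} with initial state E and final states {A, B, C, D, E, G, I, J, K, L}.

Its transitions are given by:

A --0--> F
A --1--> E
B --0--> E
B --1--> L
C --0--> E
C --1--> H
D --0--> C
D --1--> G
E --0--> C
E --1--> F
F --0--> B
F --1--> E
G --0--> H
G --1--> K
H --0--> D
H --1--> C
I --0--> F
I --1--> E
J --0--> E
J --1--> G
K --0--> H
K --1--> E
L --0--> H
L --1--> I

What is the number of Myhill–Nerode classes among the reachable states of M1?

5

States {A,J} cannot be reached from the start state, so discard them.
P0 = {B,C,D,E,G,I,K,L} | {F,H}.
On input 0, block {B,C,D,E,G,I,K,L} splits into {B,C,D,E} and {G,I,K,L}.
Refine {B,C,D,E} on symbol 1: members go to different blocks, giving {B,D} and {C,E}.
On input 1, block {G,I,K,L} splits into {G,L} and {I,K}.
Stable partition: {B,D} | {F,H} | {G,L} | {C,E} | {I,K} — 5 equivalence classes.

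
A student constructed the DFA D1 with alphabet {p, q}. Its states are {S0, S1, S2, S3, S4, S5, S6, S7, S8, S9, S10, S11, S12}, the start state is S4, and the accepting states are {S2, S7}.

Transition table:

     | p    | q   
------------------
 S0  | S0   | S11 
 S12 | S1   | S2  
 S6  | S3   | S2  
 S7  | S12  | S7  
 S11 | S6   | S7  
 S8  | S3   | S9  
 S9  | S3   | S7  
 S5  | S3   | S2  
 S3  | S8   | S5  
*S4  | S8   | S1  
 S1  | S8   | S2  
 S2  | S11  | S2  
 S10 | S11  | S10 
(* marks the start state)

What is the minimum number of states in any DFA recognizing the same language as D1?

4

Reachable states from the start: {S1,S2,S3,S4,S5,S6,S7,S8,S9,S11,S12}. Unreachable: {S0,S10} — drop them.
Initial partition by acceptance: {S2,S7} | {S1,S3,S4,S5,S6,S8,S9,S11,S12}.
Split {S1,S3,S4,S5,S6,S8,S9,S11,S12} by δ(·,q) → {S1,S5,S6,S9,S11,S12} and {S3,S4,S8}.
Refine {S1,S5,S6,S9,S11,S12} on symbol p: members go to different blocks, giving {S1,S5,S6,S9} and {S11,S12}.
The partition is now stable with 4 blocks: {S2,S7} | {S1,S5,S6,S9} | {S3,S4,S8} | {S11,S12}.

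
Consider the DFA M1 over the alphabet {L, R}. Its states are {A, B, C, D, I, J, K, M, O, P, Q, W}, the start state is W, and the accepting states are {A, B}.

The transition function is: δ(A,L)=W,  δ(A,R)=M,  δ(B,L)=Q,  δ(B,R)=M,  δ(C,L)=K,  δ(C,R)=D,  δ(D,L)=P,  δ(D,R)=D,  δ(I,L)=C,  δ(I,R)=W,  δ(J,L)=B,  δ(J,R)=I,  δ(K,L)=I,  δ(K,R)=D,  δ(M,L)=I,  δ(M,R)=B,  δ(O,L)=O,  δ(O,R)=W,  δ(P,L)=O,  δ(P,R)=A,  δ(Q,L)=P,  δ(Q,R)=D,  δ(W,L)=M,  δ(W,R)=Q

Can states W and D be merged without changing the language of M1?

States {J} cannot be reached from the start state, so discard them.
Initial partition by acceptance: {A,B} | {C,D,I,K,M,O,P,Q,W}.
Refine {C,D,I,K,M,O,P,Q,W} on symbol R: members go to different blocks, giving {C,D,I,K,O,Q,W} and {M,P}.
On input L, block {C,D,I,K,O,Q,W} splits into {C,I,K,O} and {D,Q,W}.
The partition is now stable with 4 blocks: {A,B} | {C,I,K,O} | {M,P} | {D,Q,W}.
W and D lie in the same block of the stable partition, so they are equivalent — no string distinguishes them.

Yes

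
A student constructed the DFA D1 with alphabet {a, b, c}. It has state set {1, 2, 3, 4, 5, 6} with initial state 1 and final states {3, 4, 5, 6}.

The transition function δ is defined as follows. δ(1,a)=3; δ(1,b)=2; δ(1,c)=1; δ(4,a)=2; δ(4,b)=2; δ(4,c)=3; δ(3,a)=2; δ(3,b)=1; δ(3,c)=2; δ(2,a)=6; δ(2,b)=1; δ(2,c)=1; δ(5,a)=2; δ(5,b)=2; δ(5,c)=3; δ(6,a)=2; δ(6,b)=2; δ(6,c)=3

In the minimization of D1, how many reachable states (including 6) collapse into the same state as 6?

1

First remove the unreachable states {4,5}; 4 states remain.
Initial partition by acceptance: {3,6} | {1,2}.
Split {3,6} by δ(·,c) → {3} and {6}.
On input a, block {1,2} splits into {1} and {2}.
The partition is now stable with 4 blocks: {3} | {1} | {6} | {2}.
The equivalence class containing 6 is {6}, of size 1.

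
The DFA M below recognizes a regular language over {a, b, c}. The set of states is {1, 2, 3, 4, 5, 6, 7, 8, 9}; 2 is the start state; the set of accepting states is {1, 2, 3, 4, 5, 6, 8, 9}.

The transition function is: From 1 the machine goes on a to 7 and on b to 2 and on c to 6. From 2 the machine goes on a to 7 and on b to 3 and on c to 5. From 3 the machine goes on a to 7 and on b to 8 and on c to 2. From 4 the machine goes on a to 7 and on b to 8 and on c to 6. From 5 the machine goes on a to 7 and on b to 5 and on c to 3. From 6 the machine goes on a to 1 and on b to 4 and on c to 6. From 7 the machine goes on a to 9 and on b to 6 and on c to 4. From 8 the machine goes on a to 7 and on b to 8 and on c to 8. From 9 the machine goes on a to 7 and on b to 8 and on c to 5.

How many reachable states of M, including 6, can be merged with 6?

All states are reachable from the start state.
Initial partition by acceptance: {1,2,3,4,5,6,8,9} | {7}.
On input a, block {1,2,3,4,5,6,8,9} splits into {1,2,3,4,5,8,9} and {6}.
Refine {1,2,3,4,5,8,9} on symbol c: members go to different blocks, giving {2,3,5,8,9} and {1,4}.
No further refinement is possible. Final partition (4 blocks): {2,3,5,8,9} | {7} | {6} | {1,4}.
The equivalence class containing 6 is {6}, of size 1.

1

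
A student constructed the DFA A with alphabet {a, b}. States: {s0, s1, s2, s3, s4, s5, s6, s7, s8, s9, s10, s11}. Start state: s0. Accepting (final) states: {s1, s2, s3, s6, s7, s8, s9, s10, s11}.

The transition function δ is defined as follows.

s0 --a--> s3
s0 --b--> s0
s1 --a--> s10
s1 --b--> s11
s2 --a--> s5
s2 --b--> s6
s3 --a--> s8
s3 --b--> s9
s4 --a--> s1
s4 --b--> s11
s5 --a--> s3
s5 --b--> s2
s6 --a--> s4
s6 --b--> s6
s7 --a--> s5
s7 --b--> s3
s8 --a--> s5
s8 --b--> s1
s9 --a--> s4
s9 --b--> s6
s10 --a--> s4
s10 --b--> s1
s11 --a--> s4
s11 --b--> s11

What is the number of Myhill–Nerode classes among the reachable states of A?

Reachable states from the start: {s0,s1,s2,s3,s4,s5,s6,s8,s9,s10,s11}. Unreachable: {s7} — drop them.
Initial partition by acceptance: {s1,s2,s3,s6,s8,s9,s10,s11} | {s0,s4,s5}.
Refine {s1,s2,s3,s6,s8,s9,s10,s11} on symbol a: members go to different blocks, giving {s2,s6,s8,s9,s10,s11} and {s1,s3}.
Refine {s2,s6,s8,s9,s10,s11} on symbol b: members go to different blocks, giving {s2,s6,s9,s11} and {s8,s10}.
Refine {s0,s4,s5} on symbol b: members go to different blocks, giving {s4,s5} and {s0}.
No further refinement is possible. Final partition (5 blocks): {s2,s6,s9,s11} | {s4,s5} | {s1,s3} | {s8,s10} | {s0}.

5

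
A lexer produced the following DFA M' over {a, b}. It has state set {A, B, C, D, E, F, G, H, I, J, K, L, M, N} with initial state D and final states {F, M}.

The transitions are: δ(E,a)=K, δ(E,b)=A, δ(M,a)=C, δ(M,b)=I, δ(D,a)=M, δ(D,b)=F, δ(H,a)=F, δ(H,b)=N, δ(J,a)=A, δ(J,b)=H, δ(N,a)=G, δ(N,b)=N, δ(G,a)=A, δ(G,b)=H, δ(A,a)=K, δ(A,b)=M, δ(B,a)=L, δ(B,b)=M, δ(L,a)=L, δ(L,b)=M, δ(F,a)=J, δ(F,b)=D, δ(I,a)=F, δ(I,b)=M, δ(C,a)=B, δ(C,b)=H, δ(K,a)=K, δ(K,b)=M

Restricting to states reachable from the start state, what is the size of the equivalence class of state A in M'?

4

First remove the unreachable states {E}; 13 states remain.
Initial partition by acceptance: {F,M} | {A,B,C,D,G,H,I,J,K,L,N}.
On input a, block {A,B,C,D,G,H,I,J,K,L,N} splits into {A,B,C,G,J,K,L,N} and {D,H,I}.
Split {A,B,C,G,J,K,L,N} by δ(·,b) → {A,B,K,L} and {C,G,J} and {N}.
Split {D,H,I} by δ(·,b) → {D,I} and {H}.
No further refinement is possible. Final partition (6 blocks): {F,M} | {A,B,K,L} | {D,I} | {C,G,J} | {N} | {H}.
The equivalence class containing A is {A,B,K,L}, of size 4.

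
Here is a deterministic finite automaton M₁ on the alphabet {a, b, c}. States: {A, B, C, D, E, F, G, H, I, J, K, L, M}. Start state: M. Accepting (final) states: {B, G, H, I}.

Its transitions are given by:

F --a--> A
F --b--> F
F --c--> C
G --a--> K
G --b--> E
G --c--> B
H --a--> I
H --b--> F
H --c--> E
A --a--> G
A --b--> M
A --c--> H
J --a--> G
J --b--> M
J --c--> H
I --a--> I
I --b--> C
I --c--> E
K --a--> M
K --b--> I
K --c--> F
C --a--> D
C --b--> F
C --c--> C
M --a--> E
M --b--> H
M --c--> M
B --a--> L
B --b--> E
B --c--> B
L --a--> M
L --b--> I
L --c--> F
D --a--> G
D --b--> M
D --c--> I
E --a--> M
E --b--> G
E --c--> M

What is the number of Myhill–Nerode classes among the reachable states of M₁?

States {J} cannot be reached from the start state, so discard them.
Start with accepting vs non-accepting: {B,G,H,I} | {A,C,D,E,F,K,L,M}.
Split {B,G,H,I} by δ(·,a) → {B,G} and {H,I}.
Split {A,C,D,E,F,K,L,M} by δ(·,a) → {C,E,F,K,L,M} and {A,D}.
Refine {C,E,F,K,L,M} on symbol a: members go to different blocks, giving {E,K,L,M} and {C,F}.
Split {E,K,L,M} by δ(·,b) → {K,L,M} and {E}.
Refine {K,L,M} on symbol a: members go to different blocks, giving {K,L} and {M}.
Stable partition: {B,G} | {K,L} | {H,I} | {A,D} | {C,F} | {E} | {M} — 7 equivalence classes.

7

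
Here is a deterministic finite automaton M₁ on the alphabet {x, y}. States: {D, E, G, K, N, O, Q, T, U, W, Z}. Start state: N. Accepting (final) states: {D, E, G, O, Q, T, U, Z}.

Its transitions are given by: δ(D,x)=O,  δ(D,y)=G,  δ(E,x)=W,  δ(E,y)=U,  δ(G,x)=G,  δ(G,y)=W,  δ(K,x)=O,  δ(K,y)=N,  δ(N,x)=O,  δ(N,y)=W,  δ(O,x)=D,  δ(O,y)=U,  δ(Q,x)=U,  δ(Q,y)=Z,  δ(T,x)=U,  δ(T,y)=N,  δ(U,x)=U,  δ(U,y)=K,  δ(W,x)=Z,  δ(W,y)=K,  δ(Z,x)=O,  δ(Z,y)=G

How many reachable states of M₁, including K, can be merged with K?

3

Reachable states from the start: {D,G,K,N,O,U,W,Z}. Unreachable: {E,Q,T} — drop them.
P0 = {D,G,O,U,Z} | {K,N,W}.
On input y, block {D,G,O,U,Z} splits into {D,O,Z} and {G,U}.
The partition is now stable with 3 blocks: {D,O,Z} | {K,N,W} | {G,U}.
State K belongs to the block {K,N,W}, which has 3 states.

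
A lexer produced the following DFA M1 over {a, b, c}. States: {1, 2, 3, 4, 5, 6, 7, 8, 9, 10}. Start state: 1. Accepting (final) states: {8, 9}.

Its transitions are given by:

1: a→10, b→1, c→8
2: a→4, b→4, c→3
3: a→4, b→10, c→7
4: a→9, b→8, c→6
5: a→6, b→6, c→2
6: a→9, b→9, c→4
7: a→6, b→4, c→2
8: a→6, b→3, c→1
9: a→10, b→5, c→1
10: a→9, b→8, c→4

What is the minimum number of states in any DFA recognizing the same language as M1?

4

All states are reachable from the start state.
Initial partition by acceptance: {8,9} | {1,2,3,4,5,6,7,10}.
Refine {1,2,3,4,5,6,7,10} on symbol a: members go to different blocks, giving {1,2,3,5,7} and {4,6,10}.
On input b, block {1,2,3,5,7} splits into {2,3,5,7} and {1}.
Stable partition: {8,9} | {2,3,5,7} | {4,6,10} | {1} — 4 equivalence classes.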